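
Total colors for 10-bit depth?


Colors = 2^bits = 2^10
= 1,024 colors


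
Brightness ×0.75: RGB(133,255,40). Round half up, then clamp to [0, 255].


Multiply each channel by 0.75, round half up, clamp to [0, 255]
R: 133×0.75 = 99.75 → round → 100
G: 255×0.75 = 191.25 → round → 191
B: 40×0.75 = 30
= RGB(100, 191, 30)


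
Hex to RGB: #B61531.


B6 → 182 (R)
15 → 21 (G)
31 → 49 (B)
= RGB(182, 21, 49)


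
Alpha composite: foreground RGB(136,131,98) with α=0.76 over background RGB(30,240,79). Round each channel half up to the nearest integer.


C = α×F + (1-α)×B, with 1-α = 0.24
R: 0.76×136 + 0.24×30 = 103.36 + 7.20 = 110.56 → 111
G: 0.76×131 + 0.24×240 = 99.56 + 57.60 = 157.16 → 157
B: 0.76×98 + 0.24×79 = 74.48 + 18.96 = 93.44 → 93
= RGB(111, 157, 93)


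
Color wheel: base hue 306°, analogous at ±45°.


Base hue: 306°
Left analog: (306 - 45) mod 360 = 261°
Right analog: (306 + 45) mod 360 = 351°
Analogous hues = 261° and 351°


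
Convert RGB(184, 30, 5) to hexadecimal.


R = 184 → B8 (hex)
G = 30 → 1E (hex)
B = 5 → 05 (hex)
Hex = #B81E05


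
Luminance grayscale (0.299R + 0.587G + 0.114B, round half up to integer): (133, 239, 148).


Gray = 0.299×R + 0.587×G + 0.114×B
Gray = 0.299×133 + 0.587×239 + 0.114×148
Gray = 39.767 + 140.293 + 16.872
Gray = 196.932 → round half up → 197
Gray = 197


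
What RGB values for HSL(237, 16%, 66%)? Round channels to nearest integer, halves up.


H=237°, S=0.16, L=0.66
C = (1-|2L-1|)×S = (1-|0.32|)×0.16 = 0.1088
H' = H/60 = 237/60 ≈ 3.9500; X = C×(1-|H' mod 2 - 1|) = 0.00544
m = L - C/2 = 0.66 - 0.0544 = 0.6056
Sector ⌊H'⌋ = 3 → (R',G',B') = (0.0, 0.00544, 0.1088)
RGB = ((R'+m)×255, (G'+m)×255, (B'+m)×255) = (154.428, 155.8152, 182.172)
Round half up → RGB(154, 156, 182)


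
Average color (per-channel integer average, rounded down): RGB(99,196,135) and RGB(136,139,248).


Midpoint: each channel = ⌊(C₁+C₂)/2⌋
R: ⌊(99+136)/2⌋ = 117
G: ⌊(196+139)/2⌋ = 167
B: ⌊(135+248)/2⌋ = 191
= RGB(117, 167, 191)


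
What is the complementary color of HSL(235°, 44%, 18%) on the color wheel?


Complement = opposite side of color wheel = hue + 180°
H' = (235 + 180) mod 360 = 55°
S and L unchanged.
= HSL(55°, 44%, 18%)


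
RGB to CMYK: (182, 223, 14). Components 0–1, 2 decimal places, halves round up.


R'=182/255≈0.7137, G'=223/255≈0.8745, B'=14/255≈0.0549
K = 1 - max(R',G',B') = 1 - 223/255 = 32/255 = 0.12549… → 0.13
(1-R'-K)/(1-K) simplifies to (max-R)/max with max = 223:
C = (223-182)/223 = 41/223 = 0.18385… → 0.18
M = (223-223)/223 = 0/223 = 0 → 0.00
Y = (223-14)/223 = 209/223 = 0.93721… → 0.94
= CMYK(0.18, 0.00, 0.94, 0.13)


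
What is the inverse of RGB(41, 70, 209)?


Invert: (255-R, 255-G, 255-B)
R: 255-41 = 214
G: 255-70 = 185
B: 255-209 = 46
= RGB(214, 185, 46)


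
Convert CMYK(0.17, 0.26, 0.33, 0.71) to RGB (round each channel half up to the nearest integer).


R = 255 × (1-C) × (1-K) = 255 × 0.83 × 0.29 = 61.3785 → 61
G = 255 × (1-M) × (1-K) = 255 × 0.74 × 0.29 = 54.723 → 55
B = 255 × (1-Y) × (1-K) = 255 × 0.67 × 0.29 = 49.5465 → 50
= RGB(61, 55, 50)


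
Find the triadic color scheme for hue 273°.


Triadic: equally spaced at 120° intervals
H1 = 273°
H2 = (273 + 120) mod 360 = 33°
H3 = (273 + 240) mod 360 = 153°
Triadic = 273°, 33°, 153°


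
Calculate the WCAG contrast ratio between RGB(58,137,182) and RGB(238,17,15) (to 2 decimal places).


Linearize each sRGB channel c=v/255: c/12.92 if c ≤ 0.04045 else ((c+0.055)/1.055)^2.4
L = 0.2126×R_lin + 0.7152×G_lin + 0.0722×B_lin
Color 1 (58,137,182):
  R=58: 58/255≈0.2275 > 0.04045 → ((0.2275+0.055)/1.055)^2.4 ≈ 0.04231
  G=137: 137/255≈0.5373 > 0.04045 → ((0.5373+0.055)/1.055)^2.4 ≈ 0.25016
  B=182: 182/255≈0.7137 > 0.04045 → ((0.7137+0.055)/1.055)^2.4 ≈ 0.46778
  L1 = 0.2126×0.04231 + 0.7152×0.25016 + 0.0722×0.46778 ≈ 0.22168
Color 2 (238,17,15):
  R=238: 238/255≈0.9333 > 0.04045 → ((0.9333+0.055)/1.055)^2.4 ≈ 0.85499
  G=17: 17/255≈0.0667 > 0.04045 → ((0.0667+0.055)/1.055)^2.4 ≈ 0.00561
  B=15: 15/255≈0.0588 > 0.04045 → ((0.0588+0.055)/1.055)^2.4 ≈ 0.00478
  L2 = 0.2126×0.85499 + 0.7152×0.00561 + 0.0722×0.00478 ≈ 0.18613
Lighter = 0.22168, Darker = 0.18613
Ratio = (L_lighter + 0.05) / (L_darker + 0.05)
Ratio = (0.22168 + 0.05) / (0.18613 + 0.05) = 0.27168 / 0.23613 ≈ 1.1506
Ratio ≈ 1.15:1


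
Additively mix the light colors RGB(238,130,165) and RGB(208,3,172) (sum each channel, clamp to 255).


Additive: each channel = min(255, C₁+C₂)
R: 238+208 = 446 → 255
G: 130+3 = 133 → 133
B: 165+172 = 337 → 255
= RGB(255, 133, 255)


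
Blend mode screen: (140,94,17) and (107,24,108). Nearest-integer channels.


Screen: C = 255 - (255-A)×(255-B)/255, rounded to nearest integer
R: 255 - (255-140)×(255-107)/255 = 255 - 17020/255 ≈ 255 - 66.745 = 188.255 → 188
G: 255 - (255-94)×(255-24)/255 = 255 - 37191/255 ≈ 255 - 145.847 = 109.153 → 109
B: 255 - (255-17)×(255-108)/255 = 255 - 34986/255 ≈ 255 - 137.200 = 117.800 → 118
= RGB(188, 109, 118)


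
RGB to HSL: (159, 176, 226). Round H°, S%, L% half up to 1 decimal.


Normalize: R'=159/255≈0.6235, G'=176/255≈0.6902, B'=226/255≈0.8863
Max=226/255, Min=159/255, Δ=Max-Min=67/255
L = (Max+Min)/2 = (226+159)/510 = 385/510 = 0.75490… → L = 75.5%
L > 0.5 → S = Δ/(2-Max-Min) = 67/(510-226-159) = 67/125 = 0.536 → S = 53.6%
(the 1/255 factors cancel in S and H, so raw channel differences can be used)
Max is B' → H = 60 × ((R-G)/Δ + 4) = 60 × ((159-176)/67 + 4)
  -17/67 + 4 = -0.2537… + 4 = 3.7462…
  H = 60 × 3.7462… = 224.776…° → H = 224.8°
= HSL(224.8°, 53.6%, 75.5%)


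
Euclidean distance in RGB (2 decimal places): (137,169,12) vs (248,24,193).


d = √[(R₁-R₂)² + (G₁-G₂)² + (B₁-B₂)²]
d = √[(137-248)² + (169-24)² + (12-193)²]
d = √[12321 + 21025 + 32761]
d = √66107
d ≈ 257.11


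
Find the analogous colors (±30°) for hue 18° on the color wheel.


Base hue: 18°
Left analog: (18 - 30) mod 360 = 348°
Right analog: (18 + 30) mod 360 = 48°
Analogous hues = 348° and 48°


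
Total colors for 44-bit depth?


Colors = 2^bits = 2^44
= 17,592,186,044,416 colors


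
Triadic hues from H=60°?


Triadic: equally spaced at 120° intervals
H1 = 60°
H2 = (60 + 120) mod 360 = 180°
H3 = (60 + 240) mod 360 = 300°
Triadic = 60°, 180°, 300°


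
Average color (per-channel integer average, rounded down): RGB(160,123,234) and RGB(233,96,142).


Midpoint: each channel = ⌊(C₁+C₂)/2⌋
R: ⌊(160+233)/2⌋ = 196
G: ⌊(123+96)/2⌋ = 109
B: ⌊(234+142)/2⌋ = 188
= RGB(196, 109, 188)


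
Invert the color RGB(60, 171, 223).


Invert: (255-R, 255-G, 255-B)
R: 255-60 = 195
G: 255-171 = 84
B: 255-223 = 32
= RGB(195, 84, 32)


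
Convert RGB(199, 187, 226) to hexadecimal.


R = 199 → C7 (hex)
G = 187 → BB (hex)
B = 226 → E2 (hex)
Hex = #C7BBE2


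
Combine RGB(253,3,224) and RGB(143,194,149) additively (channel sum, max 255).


Additive: each channel = min(255, C₁+C₂)
R: 253+143 = 396 → 255
G: 3+194 = 197 → 197
B: 224+149 = 373 → 255
= RGB(255, 197, 255)


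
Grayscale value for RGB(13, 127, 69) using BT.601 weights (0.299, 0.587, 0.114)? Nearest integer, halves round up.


Gray = 0.299×R + 0.587×G + 0.114×B
Gray = 0.299×13 + 0.587×127 + 0.114×69
Gray = 3.887 + 74.549 + 7.866
Gray = 86.302 → round half up → 86
Gray = 86


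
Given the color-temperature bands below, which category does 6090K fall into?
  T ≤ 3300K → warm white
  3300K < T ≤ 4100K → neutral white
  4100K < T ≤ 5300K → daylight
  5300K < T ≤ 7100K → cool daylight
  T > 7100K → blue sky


Temperature: 6090K
5300K < 6090K ≤ 7100K → cool daylight
Classification: cool daylight


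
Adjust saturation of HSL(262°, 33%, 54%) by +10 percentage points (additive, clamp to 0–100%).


Original S = 33%
Adjustment = +10 percentage points
New S = 33 + (10) = 43
Clamp to [0, 100] → 43
= HSL(262°, 43%, 54%)


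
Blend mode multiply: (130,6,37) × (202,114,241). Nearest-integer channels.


Multiply: C = A×B/255, rounded to nearest integer
R: 130×202/255 = 26260/255 ≈ 102.980 → 103
G: 6×114/255 = 684/255 ≈ 2.682 → 3
B: 37×241/255 = 8917/255 ≈ 34.969 → 35
= RGB(103, 3, 35)


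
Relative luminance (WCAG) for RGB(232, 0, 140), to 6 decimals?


Linearize each channel (sRGB transfer function): c = v/255; c_lin = c/12.92 if c ≤ 0.04045, else ((c+0.055)/1.055)^2.4
  R: 232/255 ≈ 0.909804 > 0.04045 → ((0.909804+0.055)/1.055)^2.4 ≈ 0.806952
  G: 0/255 ≈ 0.000000 ≤ 0.04045 → 0.000000/12.92 ≈ 0.000000
  B: 140/255 ≈ 0.549020 > 0.04045 → ((0.549020+0.055)/1.055)^2.4 ≈ 0.262251
R_lin = 0.806952, G_lin = 0.000000, B_lin = 0.262251
L = 0.2126×R + 0.7152×G + 0.0722×B
L = 0.2126×0.806952 + 0.7152×0.000000 + 0.0722×0.262251
L ≈ 0.190493


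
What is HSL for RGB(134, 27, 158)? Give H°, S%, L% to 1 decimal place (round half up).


Normalize: R'=134/255≈0.5255, G'=27/255≈0.1059, B'=158/255≈0.6196
Max=158/255, Min=27/255, Δ=Max-Min=131/255
L = (Max+Min)/2 = (158+27)/510 = 185/510 = 0.36274… → L = 36.3%
L ≤ 0.5 → S = Δ/(Max+Min) = 131/(158+27) = 131/185 = 0.70810… → S = 70.8%
(the 1/255 factors cancel in S and H, so raw channel differences can be used)
Max is B' → H = 60 × ((R-G)/Δ + 4) = 60 × ((134-27)/131 + 4)
  107/131 + 4 = 0.8167… + 4 = 4.8167…
  H = 60 × 4.8167… = 289.007…° → H = 289.0°
= HSL(289.0°, 70.8%, 36.3%)


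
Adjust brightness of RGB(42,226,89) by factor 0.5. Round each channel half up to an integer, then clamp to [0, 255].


Multiply each channel by 0.5, round half up, clamp to [0, 255]
R: 42×0.5 = 21
G: 226×0.5 = 113
B: 89×0.5 = 44.5 → round → 45
= RGB(21, 113, 45)


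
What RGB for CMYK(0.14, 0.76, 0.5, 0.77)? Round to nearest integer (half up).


R = 255 × (1-C) × (1-K) = 255 × 0.86 × 0.23 = 50.439 → 50
G = 255 × (1-M) × (1-K) = 255 × 0.24 × 0.23 = 14.076 → 14
B = 255 × (1-Y) × (1-K) = 255 × 0.50 × 0.23 = 29.325 → 29
= RGB(50, 14, 29)


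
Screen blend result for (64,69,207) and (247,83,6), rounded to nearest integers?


Screen: C = 255 - (255-A)×(255-B)/255, rounded to nearest integer
R: 255 - (255-64)×(255-247)/255 = 255 - 1528/255 ≈ 255 - 5.992 = 249.008 → 249
G: 255 - (255-69)×(255-83)/255 = 255 - 31992/255 ≈ 255 - 125.459 = 129.541 → 130
B: 255 - (255-207)×(255-6)/255 = 255 - 11952/255 ≈ 255 - 46.871 = 208.129 → 208
= RGB(249, 130, 208)


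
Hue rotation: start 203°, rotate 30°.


New hue = (H + rotation) mod 360
New hue = (203 + 30) mod 360
= 233 mod 360
= 233°


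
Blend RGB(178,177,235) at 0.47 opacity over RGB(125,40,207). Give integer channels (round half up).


C = α×F + (1-α)×B, with 1-α = 0.53
R: 0.47×178 + 0.53×125 = 83.66 + 66.25 = 149.91 → 150
G: 0.47×177 + 0.53×40 = 83.19 + 21.20 = 104.39 → 104
B: 0.47×235 + 0.53×207 = 110.45 + 109.71 = 220.16 → 220
= RGB(150, 104, 220)


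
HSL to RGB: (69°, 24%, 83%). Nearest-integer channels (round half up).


H=69°, S=0.24, L=0.83
C = (1-|2L-1|)×S = (1-|0.66|)×0.24 = 0.0816
H' = H/60 = 69/60 ≈ 1.1500; X = C×(1-|H' mod 2 - 1|) = 0.06936
m = L - C/2 = 0.83 - 0.0408 = 0.7892
Sector ⌊H'⌋ = 1 → (R',G',B') = (0.06936, 0.0816, 0.0)
RGB = ((R'+m)×255, (G'+m)×255, (B'+m)×255) = (218.9328, 222.054, 201.246)
Round half up → RGB(219, 222, 201)


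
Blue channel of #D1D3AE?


Color: #D1D3AE
R = D1 = 209
G = D3 = 211
B = AE = 174
Blue = 174


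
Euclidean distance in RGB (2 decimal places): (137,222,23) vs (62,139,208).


d = √[(R₁-R₂)² + (G₁-G₂)² + (B₁-B₂)²]
d = √[(137-62)² + (222-139)² + (23-208)²]
d = √[5625 + 6889 + 34225]
d = √46739
d ≈ 216.19


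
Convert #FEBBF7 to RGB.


FE → 254 (R)
BB → 187 (G)
F7 → 247 (B)
= RGB(254, 187, 247)


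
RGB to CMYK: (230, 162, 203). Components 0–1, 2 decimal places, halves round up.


R'=230/255≈0.9020, G'=162/255≈0.6353, B'=203/255≈0.7961
K = 1 - max(R',G',B') = 1 - 230/255 = 25/255 = 0.09803… → 0.10
(1-R'-K)/(1-K) simplifies to (max-R)/max with max = 230:
C = (230-230)/230 = 0/230 = 0 → 0.00
M = (230-162)/230 = 68/230 = 0.29565… → 0.30
Y = (230-203)/230 = 27/230 = 0.11739… → 0.12
= CMYK(0.00, 0.30, 0.12, 0.10)


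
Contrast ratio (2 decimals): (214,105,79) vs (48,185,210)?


Linearize each sRGB channel c=v/255: c/12.92 if c ≤ 0.04045 else ((c+0.055)/1.055)^2.4
L = 0.2126×R_lin + 0.7152×G_lin + 0.0722×B_lin
Color 1 (214,105,79):
  R=214: 214/255≈0.8392 > 0.04045 → ((0.8392+0.055)/1.055)^2.4 ≈ 0.67244
  G=105: 105/255≈0.4118 > 0.04045 → ((0.4118+0.055)/1.055)^2.4 ≈ 0.14126
  B=79: 79/255≈0.3098 > 0.04045 → ((0.3098+0.055)/1.055)^2.4 ≈ 0.07819
  L1 = 0.2126×0.67244 + 0.7152×0.14126 + 0.0722×0.07819 ≈ 0.24964
Color 2 (48,185,210):
  R=48: 48/255≈0.1882 > 0.04045 → ((0.1882+0.055)/1.055)^2.4 ≈ 0.02956
  G=185: 185/255≈0.7255 > 0.04045 → ((0.7255+0.055)/1.055)^2.4 ≈ 0.48515
  B=210: 210/255≈0.8235 > 0.04045 → ((0.8235+0.055)/1.055)^2.4 ≈ 0.64448
  L2 = 0.2126×0.02956 + 0.7152×0.48515 + 0.0722×0.64448 ≈ 0.39979
Lighter = 0.39979, Darker = 0.24964
Ratio = (L_lighter + 0.05) / (L_darker + 0.05)
Ratio = (0.39979 + 0.05) / (0.24964 + 0.05) = 0.44979 / 0.29964 ≈ 1.5011
Ratio ≈ 1.50:1


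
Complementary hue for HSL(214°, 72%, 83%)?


Complement = opposite side of color wheel = hue + 180°
H' = (214 + 180) mod 360 = 34°
S and L unchanged.
= HSL(34°, 72%, 83%)


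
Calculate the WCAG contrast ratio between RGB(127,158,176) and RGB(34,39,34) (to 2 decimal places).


Linearize each sRGB channel c=v/255: c/12.92 if c ≤ 0.04045 else ((c+0.055)/1.055)^2.4
L = 0.2126×R_lin + 0.7152×G_lin + 0.0722×B_lin
Color 1 (127,158,176):
  R=127: 127/255≈0.4980 > 0.04045 → ((0.4980+0.055)/1.055)^2.4 ≈ 0.21223
  G=158: 158/255≈0.6196 > 0.04045 → ((0.6196+0.055)/1.055)^2.4 ≈ 0.34191
  B=176: 176/255≈0.6902 > 0.04045 → ((0.6902+0.055)/1.055)^2.4 ≈ 0.43415
  L1 = 0.2126×0.21223 + 0.7152×0.34191 + 0.0722×0.43415 ≈ 0.32100
Color 2 (34,39,34):
  R=34: 34/255≈0.1333 > 0.04045 → ((0.1333+0.055)/1.055)^2.4 ≈ 0.01600
  G=39: 39/255≈0.1529 > 0.04045 → ((0.1529+0.055)/1.055)^2.4 ≈ 0.02029
  B=34: 34/255≈0.1333 > 0.04045 → ((0.1333+0.055)/1.055)^2.4 ≈ 0.01600
  L2 = 0.2126×0.01600 + 0.7152×0.02029 + 0.0722×0.01600 ≈ 0.01907
Lighter = 0.32100, Darker = 0.01907
Ratio = (L_lighter + 0.05) / (L_darker + 0.05)
Ratio = (0.32100 + 0.05) / (0.01907 + 0.05) = 0.37100 / 0.06907 ≈ 5.3717
Ratio ≈ 5.37:1


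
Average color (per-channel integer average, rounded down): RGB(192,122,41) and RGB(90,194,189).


Midpoint: each channel = ⌊(C₁+C₂)/2⌋
R: ⌊(192+90)/2⌋ = 141
G: ⌊(122+194)/2⌋ = 158
B: ⌊(41+189)/2⌋ = 115
= RGB(141, 158, 115)


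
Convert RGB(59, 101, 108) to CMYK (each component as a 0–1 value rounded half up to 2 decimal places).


R'=59/255≈0.2314, G'=101/255≈0.3961, B'=108/255≈0.4235
K = 1 - max(R',G',B') = 1 - 108/255 = 147/255 = 0.57647… → 0.58
(1-R'-K)/(1-K) simplifies to (max-R)/max with max = 108:
C = (108-59)/108 = 49/108 = 0.45370… → 0.45
M = (108-101)/108 = 7/108 = 0.06481… → 0.06
Y = (108-108)/108 = 0/108 = 0 → 0.00
= CMYK(0.45, 0.06, 0.00, 0.58)


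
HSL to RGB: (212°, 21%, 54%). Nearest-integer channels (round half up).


H=212°, S=0.21, L=0.54
C = (1-|2L-1|)×S = (1-|0.08|)×0.21 = 0.1932
H' = H/60 = 212/60 ≈ 3.5333; X = C×(1-|H' mod 2 - 1|) = 0.09016
m = L - C/2 = 0.54 - 0.0966 = 0.4434
Sector ⌊H'⌋ = 3 → (R',G',B') = (0.0, 0.09016, 0.1932)
RGB = ((R'+m)×255, (G'+m)×255, (B'+m)×255) = (113.067, 136.0578, 162.333)
Round half up → RGB(113, 136, 162)


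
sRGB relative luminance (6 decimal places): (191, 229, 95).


Linearize each channel (sRGB transfer function): c = v/255; c_lin = c/12.92 if c ≤ 0.04045, else ((c+0.055)/1.055)^2.4
  R: 191/255 ≈ 0.749020 > 0.04045 → ((0.749020+0.055)/1.055)^2.4 ≈ 0.520996
  G: 229/255 ≈ 0.898039 > 0.04045 → ((0.898039+0.055)/1.055)^2.4 ≈ 0.783538
  B: 95/255 ≈ 0.372549 > 0.04045 → ((0.372549+0.055)/1.055)^2.4 ≈ 0.114435
R_lin = 0.520996, G_lin = 0.783538, B_lin = 0.114435
L = 0.2126×R + 0.7152×G + 0.0722×B
L = 0.2126×0.520996 + 0.7152×0.783538 + 0.0722×0.114435
L ≈ 0.679412


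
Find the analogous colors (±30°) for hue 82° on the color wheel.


Base hue: 82°
Left analog: (82 - 30) mod 360 = 52°
Right analog: (82 + 30) mod 360 = 112°
Analogous hues = 52° and 112°


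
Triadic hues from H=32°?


Triadic: equally spaced at 120° intervals
H1 = 32°
H2 = (32 + 120) mod 360 = 152°
H3 = (32 + 240) mod 360 = 272°
Triadic = 32°, 152°, 272°


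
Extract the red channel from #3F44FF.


Color: #3F44FF
R = 3F = 63
G = 44 = 68
B = FF = 255
Red = 63


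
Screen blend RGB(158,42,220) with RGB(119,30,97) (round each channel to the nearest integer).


Screen: C = 255 - (255-A)×(255-B)/255, rounded to nearest integer
R: 255 - (255-158)×(255-119)/255 = 255 - 13192/255 ≈ 255 - 51.733 = 203.267 → 203
G: 255 - (255-42)×(255-30)/255 = 255 - 47925/255 ≈ 255 - 187.941 = 67.059 → 67
B: 255 - (255-220)×(255-97)/255 = 255 - 5530/255 ≈ 255 - 21.686 = 233.314 → 233
= RGB(203, 67, 233)


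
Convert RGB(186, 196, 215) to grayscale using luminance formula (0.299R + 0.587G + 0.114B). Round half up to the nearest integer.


Gray = 0.299×R + 0.587×G + 0.114×B
Gray = 0.299×186 + 0.587×196 + 0.114×215
Gray = 55.614 + 115.052 + 24.510
Gray = 195.176 → round half up → 195
Gray = 195


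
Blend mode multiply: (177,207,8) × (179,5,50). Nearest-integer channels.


Multiply: C = A×B/255, rounded to nearest integer
R: 177×179/255 = 31683/255 ≈ 124.247 → 124
G: 207×5/255 = 1035/255 ≈ 4.059 → 4
B: 8×50/255 = 400/255 ≈ 1.569 → 2
= RGB(124, 4, 2)


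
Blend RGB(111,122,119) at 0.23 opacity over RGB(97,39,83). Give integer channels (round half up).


C = α×F + (1-α)×B, with 1-α = 0.77
R: 0.23×111 + 0.77×97 = 25.53 + 74.69 = 100.22 → 100
G: 0.23×122 + 0.77×39 = 28.06 + 30.03 = 58.09 → 58
B: 0.23×119 + 0.77×83 = 27.37 + 63.91 = 91.28 → 91
= RGB(100, 58, 91)


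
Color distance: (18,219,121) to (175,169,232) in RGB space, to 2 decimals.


d = √[(R₁-R₂)² + (G₁-G₂)² + (B₁-B₂)²]
d = √[(18-175)² + (219-169)² + (121-232)²]
d = √[24649 + 2500 + 12321]
d = √39470
d ≈ 198.67


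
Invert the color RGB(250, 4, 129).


Invert: (255-R, 255-G, 255-B)
R: 255-250 = 5
G: 255-4 = 251
B: 255-129 = 126
= RGB(5, 251, 126)


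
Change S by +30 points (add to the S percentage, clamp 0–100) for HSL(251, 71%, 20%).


Original S = 71%
Adjustment = +30 percentage points
New S = 71 + (30) = 101
Clamp to [0, 100] → 100
= HSL(251°, 100%, 20%)


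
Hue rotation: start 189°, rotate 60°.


New hue = (H + rotation) mod 360
New hue = (189 + 60) mod 360
= 249 mod 360
= 249°


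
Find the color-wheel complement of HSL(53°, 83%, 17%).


Complement = opposite side of color wheel = hue + 180°
H' = (53 + 180) mod 360 = 233°
S and L unchanged.
= HSL(233°, 83%, 17%)


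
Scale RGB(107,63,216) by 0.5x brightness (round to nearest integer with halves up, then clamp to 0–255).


Multiply each channel by 0.5, round half up, clamp to [0, 255]
R: 107×0.5 = 53.5 → round → 54
G: 63×0.5 = 31.5 → round → 32
B: 216×0.5 = 108
= RGB(54, 32, 108)


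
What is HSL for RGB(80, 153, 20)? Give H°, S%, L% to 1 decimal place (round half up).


Normalize: R'=80/255≈0.3137, G'=153/255≈0.6000, B'=20/255≈0.0784
Max=153/255, Min=20/255, Δ=Max-Min=133/255
L = (Max+Min)/2 = (153+20)/510 = 173/510 = 0.33921… → L = 33.9%
L ≤ 0.5 → S = Δ/(Max+Min) = 133/(153+20) = 133/173 = 0.76878… → S = 76.9%
(the 1/255 factors cancel in S and H, so raw channel differences can be used)
Max is G' → H = 60 × ((B-R)/Δ + 2) = 60 × ((20-80)/133 + 2)
  -60/133 + 2 = -0.4511… + 2 = 1.5488…
  H = 60 × 1.5488… = 92.932…° → H = 92.9°
= HSL(92.9°, 76.9%, 33.9%)


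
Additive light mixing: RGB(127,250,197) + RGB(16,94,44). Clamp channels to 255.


Additive: each channel = min(255, C₁+C₂)
R: 127+16 = 143 → 143
G: 250+94 = 344 → 255
B: 197+44 = 241 → 241
= RGB(143, 255, 241)


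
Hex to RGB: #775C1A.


77 → 119 (R)
5C → 92 (G)
1A → 26 (B)
= RGB(119, 92, 26)


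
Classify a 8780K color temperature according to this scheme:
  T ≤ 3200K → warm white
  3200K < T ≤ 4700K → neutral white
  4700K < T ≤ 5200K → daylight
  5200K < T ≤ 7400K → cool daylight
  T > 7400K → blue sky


Temperature: 8780K
8780K > 7400K → blue sky
Classification: blue sky


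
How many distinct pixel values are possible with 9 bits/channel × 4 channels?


Total bits = 9 bits/channel × 4 channels = 36 bits
Distinct pixel values = 2^36
= 68,719,476,736 pixel values


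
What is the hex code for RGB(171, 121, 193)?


R = 171 → AB (hex)
G = 121 → 79 (hex)
B = 193 → C1 (hex)
Hex = #AB79C1


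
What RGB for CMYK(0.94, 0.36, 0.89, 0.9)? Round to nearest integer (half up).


R = 255 × (1-C) × (1-K) = 255 × 0.06 × 0.10 = 1.53 → 2
G = 255 × (1-M) × (1-K) = 255 × 0.64 × 0.10 = 16.32 → 16
B = 255 × (1-Y) × (1-K) = 255 × 0.11 × 0.10 = 2.805 → 3
= RGB(2, 16, 3)


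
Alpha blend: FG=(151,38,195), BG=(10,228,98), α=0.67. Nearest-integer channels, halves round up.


C = α×F + (1-α)×B, with 1-α = 0.33
R: 0.67×151 + 0.33×10 = 101.17 + 3.30 = 104.47 → 104
G: 0.67×38 + 0.33×228 = 25.46 + 75.24 = 100.70 → 101
B: 0.67×195 + 0.33×98 = 130.65 + 32.34 = 162.99 → 163
= RGB(104, 101, 163)


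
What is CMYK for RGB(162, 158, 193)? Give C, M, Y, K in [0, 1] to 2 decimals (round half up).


R'=162/255≈0.6353, G'=158/255≈0.6196, B'=193/255≈0.7569
K = 1 - max(R',G',B') = 1 - 193/255 = 62/255 = 0.24313… → 0.24
(1-R'-K)/(1-K) simplifies to (max-R)/max with max = 193:
C = (193-162)/193 = 31/193 = 0.16062… → 0.16
M = (193-158)/193 = 35/193 = 0.18134… → 0.18
Y = (193-193)/193 = 0/193 = 0 → 0.00
= CMYK(0.16, 0.18, 0.00, 0.24)


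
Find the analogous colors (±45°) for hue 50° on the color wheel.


Base hue: 50°
Left analog: (50 - 45) mod 360 = 5°
Right analog: (50 + 45) mod 360 = 95°
Analogous hues = 5° and 95°


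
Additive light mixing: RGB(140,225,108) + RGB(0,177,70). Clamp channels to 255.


Additive: each channel = min(255, C₁+C₂)
R: 140+0 = 140 → 140
G: 225+177 = 402 → 255
B: 108+70 = 178 → 178
= RGB(140, 255, 178)


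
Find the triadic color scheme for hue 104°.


Triadic: equally spaced at 120° intervals
H1 = 104°
H2 = (104 + 120) mod 360 = 224°
H3 = (104 + 240) mod 360 = 344°
Triadic = 104°, 224°, 344°


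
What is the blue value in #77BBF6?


Color: #77BBF6
R = 77 = 119
G = BB = 187
B = F6 = 246
Blue = 246


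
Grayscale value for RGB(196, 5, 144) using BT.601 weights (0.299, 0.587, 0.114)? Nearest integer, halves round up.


Gray = 0.299×R + 0.587×G + 0.114×B
Gray = 0.299×196 + 0.587×5 + 0.114×144
Gray = 58.604 + 2.935 + 16.416
Gray = 77.955 → round half up → 78
Gray = 78


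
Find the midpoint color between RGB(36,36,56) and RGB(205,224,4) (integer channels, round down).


Midpoint: each channel = ⌊(C₁+C₂)/2⌋
R: ⌊(36+205)/2⌋ = 120
G: ⌊(36+224)/2⌋ = 130
B: ⌊(56+4)/2⌋ = 30
= RGB(120, 130, 30)


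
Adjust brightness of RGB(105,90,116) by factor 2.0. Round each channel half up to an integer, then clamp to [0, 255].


Multiply each channel by 2.0, round half up, clamp to [0, 255]
R: 105×2.0 = 210
G: 90×2.0 = 180
B: 116×2.0 = 232
= RGB(210, 180, 232)


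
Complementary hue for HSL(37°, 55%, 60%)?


Complement = opposite side of color wheel = hue + 180°
H' = (37 + 180) mod 360 = 217°
S and L unchanged.
= HSL(217°, 55%, 60%)


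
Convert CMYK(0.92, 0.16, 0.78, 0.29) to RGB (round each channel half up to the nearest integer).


R = 255 × (1-C) × (1-K) = 255 × 0.08 × 0.71 = 14.484 → 14
G = 255 × (1-M) × (1-K) = 255 × 0.84 × 0.71 = 152.082 → 152
B = 255 × (1-Y) × (1-K) = 255 × 0.22 × 0.71 = 39.831 → 40
= RGB(14, 152, 40)


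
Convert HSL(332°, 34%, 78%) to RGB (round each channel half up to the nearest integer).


H=332°, S=0.34, L=0.78
C = (1-|2L-1|)×S = (1-|0.56|)×0.34 = 0.1496
H' = H/60 = 332/60 ≈ 5.5333; X = C×(1-|H' mod 2 - 1|) ≈ 0.0698
m = L - C/2 = 0.78 - 0.0748 = 0.7052
Sector ⌊H'⌋ = 5 → (R',G',B') = (0.1496, 0.0, ≈0.0698)
RGB = ((R'+m)×255, (G'+m)×255, (B'+m)×255) = (217.974, 179.826, 197.6284)
Round half up → RGB(218, 180, 198)


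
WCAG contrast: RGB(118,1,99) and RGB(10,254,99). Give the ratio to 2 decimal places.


Linearize each sRGB channel c=v/255: c/12.92 if c ≤ 0.04045 else ((c+0.055)/1.055)^2.4
L = 0.2126×R_lin + 0.7152×G_lin + 0.0722×B_lin
Color 1 (118,1,99):
  R=118: 118/255≈0.4627 > 0.04045 → ((0.4627+0.055)/1.055)^2.4 ≈ 0.18116
  G=1: 1/255≈0.0039 ≤ 0.04045 → 0.0039/12.92 ≈ 0.00030
  B=99: 99/255≈0.3882 > 0.04045 → ((0.3882+0.055)/1.055)^2.4 ≈ 0.12477
  L1 = 0.2126×0.18116 + 0.7152×0.00030 + 0.0722×0.12477 ≈ 0.04774
Color 2 (10,254,99):
  R=10: 10/255≈0.0392 ≤ 0.04045 → 0.0392/12.92 ≈ 0.00304
  G=254: 254/255≈0.9961 > 0.04045 → ((0.9961+0.055)/1.055)^2.4 ≈ 0.99110
  B=99: 99/255≈0.3882 > 0.04045 → ((0.3882+0.055)/1.055)^2.4 ≈ 0.12477
  L2 = 0.2126×0.00304 + 0.7152×0.99110 + 0.0722×0.12477 ≈ 0.71849
Lighter = 0.71849, Darker = 0.04774
Ratio = (L_lighter + 0.05) / (L_darker + 0.05)
Ratio = (0.71849 + 0.05) / (0.04774 + 0.05) = 0.76849 / 0.09774 ≈ 7.8625
Ratio ≈ 7.86:1


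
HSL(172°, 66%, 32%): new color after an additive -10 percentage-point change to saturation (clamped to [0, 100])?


Original S = 66%
Adjustment = -10 percentage points
New S = 66 + (-10) = 56
Clamp to [0, 100] → 56
= HSL(172°, 56%, 32%)


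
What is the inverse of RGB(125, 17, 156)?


Invert: (255-R, 255-G, 255-B)
R: 255-125 = 130
G: 255-17 = 238
B: 255-156 = 99
= RGB(130, 238, 99)


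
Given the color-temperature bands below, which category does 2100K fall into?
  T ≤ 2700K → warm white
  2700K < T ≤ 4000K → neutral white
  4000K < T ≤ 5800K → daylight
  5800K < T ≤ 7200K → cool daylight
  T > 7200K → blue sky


Temperature: 2100K
2100K ≤ 2700K → warm white
Classification: warm white


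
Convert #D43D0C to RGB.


D4 → 212 (R)
3D → 61 (G)
0C → 12 (B)
= RGB(212, 61, 12)


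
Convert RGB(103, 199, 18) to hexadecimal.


R = 103 → 67 (hex)
G = 199 → C7 (hex)
B = 18 → 12 (hex)
Hex = #67C712


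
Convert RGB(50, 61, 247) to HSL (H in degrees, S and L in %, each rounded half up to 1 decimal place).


Normalize: R'=50/255≈0.1961, G'=61/255≈0.2392, B'=247/255≈0.9686
Max=247/255, Min=50/255, Δ=Max-Min=197/255
L = (Max+Min)/2 = (247+50)/510 = 297/510 = 0.58235… → L = 58.2%
L > 0.5 → S = Δ/(2-Max-Min) = 197/(510-247-50) = 197/213 = 0.92488… → S = 92.5%
(the 1/255 factors cancel in S and H, so raw channel differences can be used)
Max is B' → H = 60 × ((R-G)/Δ + 4) = 60 × ((50-61)/197 + 4)
  -11/197 + 4 = -0.0558… + 4 = 3.9441…
  H = 60 × 3.9441… = 236.649…° → H = 236.6°
= HSL(236.6°, 92.5%, 58.2%)


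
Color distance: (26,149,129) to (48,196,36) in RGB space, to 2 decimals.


d = √[(R₁-R₂)² + (G₁-G₂)² + (B₁-B₂)²]
d = √[(26-48)² + (149-196)² + (129-36)²]
d = √[484 + 2209 + 8649]
d = √11342
d ≈ 106.50


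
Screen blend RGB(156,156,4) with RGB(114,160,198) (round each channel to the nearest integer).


Screen: C = 255 - (255-A)×(255-B)/255, rounded to nearest integer
R: 255 - (255-156)×(255-114)/255 = 255 - 13959/255 ≈ 255 - 54.741 = 200.259 → 200
G: 255 - (255-156)×(255-160)/255 = 255 - 9405/255 ≈ 255 - 36.882 = 218.118 → 218
B: 255 - (255-4)×(255-198)/255 = 255 - 14307/255 ≈ 255 - 56.106 = 198.894 → 199
= RGB(200, 218, 199)


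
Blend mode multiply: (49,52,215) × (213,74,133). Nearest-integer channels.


Multiply: C = A×B/255, rounded to nearest integer
R: 49×213/255 = 10437/255 ≈ 40.929 → 41
G: 52×74/255 = 3848/255 ≈ 15.090 → 15
B: 215×133/255 = 28595/255 ≈ 112.137 → 112
= RGB(41, 15, 112)


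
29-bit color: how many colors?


Colors = 2^bits = 2^29
= 536,870,912 colors


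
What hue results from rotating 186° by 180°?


New hue = (H + rotation) mod 360
New hue = (186 + 180) mod 360
= 366 mod 360
= 6°


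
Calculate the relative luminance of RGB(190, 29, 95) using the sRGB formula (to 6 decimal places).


Linearize each channel (sRGB transfer function): c = v/255; c_lin = c/12.92 if c ≤ 0.04045, else ((c+0.055)/1.055)^2.4
  R: 190/255 ≈ 0.745098 > 0.04045 → ((0.745098+0.055)/1.055)^2.4 ≈ 0.514918
  G: 29/255 ≈ 0.113725 > 0.04045 → ((0.113725+0.055)/1.055)^2.4 ≈ 0.012286
  B: 95/255 ≈ 0.372549 > 0.04045 → ((0.372549+0.055)/1.055)^2.4 ≈ 0.114435
R_lin = 0.514918, G_lin = 0.012286, B_lin = 0.114435
L = 0.2126×R + 0.7152×G + 0.0722×B
L = 0.2126×0.514918 + 0.7152×0.012286 + 0.0722×0.114435
L ≈ 0.126521


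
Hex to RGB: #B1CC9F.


B1 → 177 (R)
CC → 204 (G)
9F → 159 (B)
= RGB(177, 204, 159)


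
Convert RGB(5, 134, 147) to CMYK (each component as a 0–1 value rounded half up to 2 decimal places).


R'=5/255≈0.0196, G'=134/255≈0.5255, B'=147/255≈0.5765
K = 1 - max(R',G',B') = 1 - 147/255 = 108/255 = 0.42352… → 0.42
(1-R'-K)/(1-K) simplifies to (max-R)/max with max = 147:
C = (147-5)/147 = 142/147 = 0.96598… → 0.97
M = (147-134)/147 = 13/147 = 0.08843… → 0.09
Y = (147-147)/147 = 0/147 = 0 → 0.00
= CMYK(0.97, 0.09, 0.00, 0.42)


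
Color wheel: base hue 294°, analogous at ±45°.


Base hue: 294°
Left analog: (294 - 45) mod 360 = 249°
Right analog: (294 + 45) mod 360 = 339°
Analogous hues = 249° and 339°


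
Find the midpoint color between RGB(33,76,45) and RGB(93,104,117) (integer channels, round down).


Midpoint: each channel = ⌊(C₁+C₂)/2⌋
R: ⌊(33+93)/2⌋ = 63
G: ⌊(76+104)/2⌋ = 90
B: ⌊(45+117)/2⌋ = 81
= RGB(63, 90, 81)


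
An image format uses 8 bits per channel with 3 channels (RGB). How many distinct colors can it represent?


Total bits = 8 bits/channel × 3 channels = 24 bits
Distinct colors = 2^24
= 16,777,216 colors


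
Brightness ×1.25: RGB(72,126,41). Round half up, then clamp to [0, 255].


Multiply each channel by 1.25, round half up, clamp to [0, 255]
R: 72×1.25 = 90
G: 126×1.25 = 157.5 → round → 158
B: 41×1.25 = 51.25 → round → 51
= RGB(90, 158, 51)


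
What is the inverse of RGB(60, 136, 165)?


Invert: (255-R, 255-G, 255-B)
R: 255-60 = 195
G: 255-136 = 119
B: 255-165 = 90
= RGB(195, 119, 90)


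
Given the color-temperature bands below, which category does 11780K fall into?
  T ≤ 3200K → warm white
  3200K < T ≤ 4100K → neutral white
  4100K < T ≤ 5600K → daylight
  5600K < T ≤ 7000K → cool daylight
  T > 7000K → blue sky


Temperature: 11780K
11780K > 7000K → blue sky
Classification: blue sky


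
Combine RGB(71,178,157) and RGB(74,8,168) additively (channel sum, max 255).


Additive: each channel = min(255, C₁+C₂)
R: 71+74 = 145 → 145
G: 178+8 = 186 → 186
B: 157+168 = 325 → 255
= RGB(145, 186, 255)


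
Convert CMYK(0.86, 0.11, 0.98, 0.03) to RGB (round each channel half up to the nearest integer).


R = 255 × (1-C) × (1-K) = 255 × 0.14 × 0.97 = 34.629 → 35
G = 255 × (1-M) × (1-K) = 255 × 0.89 × 0.97 = 220.1415 → 220
B = 255 × (1-Y) × (1-K) = 255 × 0.02 × 0.97 = 4.947 → 5
= RGB(35, 220, 5)


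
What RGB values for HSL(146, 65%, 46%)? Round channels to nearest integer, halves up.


H=146°, S=0.65, L=0.46
C = (1-|2L-1|)×S = (1-|-0.08|)×0.65 = 0.598
H' = H/60 = 146/60 ≈ 2.4333; X = C×(1-|H' mod 2 - 1|) ≈ 0.2591
m = L - C/2 = 0.46 - 0.299 = 0.161
Sector ⌊H'⌋ = 2 → (R',G',B') = (0.0, 0.598, ≈0.2591)
RGB = ((R'+m)×255, (G'+m)×255, (B'+m)×255) = (41.055, 193.545, 107.134)
Round half up → RGB(41, 194, 107)


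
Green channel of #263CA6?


Color: #263CA6
R = 26 = 38
G = 3C = 60
B = A6 = 166
Green = 60


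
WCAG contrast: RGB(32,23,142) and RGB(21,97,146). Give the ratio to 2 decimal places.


Linearize each sRGB channel c=v/255: c/12.92 if c ≤ 0.04045 else ((c+0.055)/1.055)^2.4
L = 0.2126×R_lin + 0.7152×G_lin + 0.0722×B_lin
Color 1 (32,23,142):
  R=32: 32/255≈0.1255 > 0.04045 → ((0.1255+0.055)/1.055)^2.4 ≈ 0.01444
  G=23: 23/255≈0.0902 > 0.04045 → ((0.0902+0.055)/1.055)^2.4 ≈ 0.00857
  B=142: 142/255≈0.5569 > 0.04045 → ((0.5569+0.055)/1.055)^2.4 ≈ 0.27050
  L1 = 0.2126×0.01444 + 0.7152×0.00857 + 0.0722×0.27050 ≈ 0.02873
Color 2 (21,97,146):
  R=21: 21/255≈0.0824 > 0.04045 → ((0.0824+0.055)/1.055)^2.4 ≈ 0.00750
  G=97: 97/255≈0.3804 > 0.04045 → ((0.3804+0.055)/1.055)^2.4 ≈ 0.11954
  B=146: 146/255≈0.5725 > 0.04045 → ((0.5725+0.055)/1.055)^2.4 ≈ 0.28744
  L2 = 0.2126×0.00750 + 0.7152×0.11954 + 0.0722×0.28744 ≈ 0.10784
Lighter = 0.10784, Darker = 0.02873
Ratio = (L_lighter + 0.05) / (L_darker + 0.05)
Ratio = (0.10784 + 0.05) / (0.02873 + 0.05) = 0.15784 / 0.07873 ≈ 2.0049
Ratio ≈ 2.00:1


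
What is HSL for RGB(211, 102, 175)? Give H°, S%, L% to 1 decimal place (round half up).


Normalize: R'=211/255≈0.8275, G'=102/255≈0.4000, B'=175/255≈0.6863
Max=211/255, Min=102/255, Δ=Max-Min=109/255
L = (Max+Min)/2 = (211+102)/510 = 313/510 = 0.61372… → L = 61.4%
L > 0.5 → S = Δ/(2-Max-Min) = 109/(510-211-102) = 109/197 = 0.55329… → S = 55.3%
(the 1/255 factors cancel in S and H, so raw channel differences can be used)
Max is R' → H = 60 × (((G-B)/Δ) mod 6) = 60 × (((102-175)/109) mod 6)
  (-73)/109 = -0.6697…; negative, so add 6 → 5.3302…
  H = 60 × 5.3302… = 319.816…° → H = 319.8°
= HSL(319.8°, 55.3%, 61.4%)


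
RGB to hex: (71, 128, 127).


R = 71 → 47 (hex)
G = 128 → 80 (hex)
B = 127 → 7F (hex)
Hex = #47807F


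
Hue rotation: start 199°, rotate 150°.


New hue = (H + rotation) mod 360
New hue = (199 + 150) mod 360
= 349 mod 360
= 349°


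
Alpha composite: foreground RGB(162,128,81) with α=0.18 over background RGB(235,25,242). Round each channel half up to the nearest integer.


C = α×F + (1-α)×B, with 1-α = 0.82
R: 0.18×162 + 0.82×235 = 29.16 + 192.70 = 221.86 → 222
G: 0.18×128 + 0.82×25 = 23.04 + 20.50 = 43.54 → 44
B: 0.18×81 + 0.82×242 = 14.58 + 198.44 = 213.02 → 213
= RGB(222, 44, 213)


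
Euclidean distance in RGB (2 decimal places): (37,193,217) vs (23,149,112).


d = √[(R₁-R₂)² + (G₁-G₂)² + (B₁-B₂)²]
d = √[(37-23)² + (193-149)² + (217-112)²]
d = √[196 + 1936 + 11025]
d = √13157
d ≈ 114.70


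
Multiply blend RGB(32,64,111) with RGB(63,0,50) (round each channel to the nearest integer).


Multiply: C = A×B/255, rounded to nearest integer
R: 32×63/255 = 2016/255 ≈ 7.906 → 8
G: 64×0/255 = 0/255 ≈ 0.000 → 0
B: 111×50/255 = 5550/255 ≈ 21.765 → 22
= RGB(8, 0, 22)


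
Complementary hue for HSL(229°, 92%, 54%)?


Complement = opposite side of color wheel = hue + 180°
H' = (229 + 180) mod 360 = 49°
S and L unchanged.
= HSL(49°, 92%, 54%)


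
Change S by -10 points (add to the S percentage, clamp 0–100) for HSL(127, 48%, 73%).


Original S = 48%
Adjustment = -10 percentage points
New S = 48 + (-10) = 38
Clamp to [0, 100] → 38
= HSL(127°, 38%, 73%)


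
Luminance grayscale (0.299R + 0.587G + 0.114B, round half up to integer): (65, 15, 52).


Gray = 0.299×R + 0.587×G + 0.114×B
Gray = 0.299×65 + 0.587×15 + 0.114×52
Gray = 19.435 + 8.805 + 5.928
Gray = 34.168 → round half up → 34
Gray = 34


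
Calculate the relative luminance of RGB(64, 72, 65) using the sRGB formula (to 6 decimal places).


Linearize each channel (sRGB transfer function): c = v/255; c_lin = c/12.92 if c ≤ 0.04045, else ((c+0.055)/1.055)^2.4
  R: 64/255 ≈ 0.250980 > 0.04045 → ((0.250980+0.055)/1.055)^2.4 ≈ 0.051269
  G: 72/255 ≈ 0.282353 > 0.04045 → ((0.282353+0.055)/1.055)^2.4 ≈ 0.064803
  B: 65/255 ≈ 0.254902 > 0.04045 → ((0.254902+0.055)/1.055)^2.4 ≈ 0.052861
R_lin = 0.051269, G_lin = 0.064803, B_lin = 0.052861
L = 0.2126×R + 0.7152×G + 0.0722×B
L = 0.2126×0.051269 + 0.7152×0.064803 + 0.0722×0.052861
L ≈ 0.061064


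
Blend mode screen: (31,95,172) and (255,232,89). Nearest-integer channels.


Screen: C = 255 - (255-A)×(255-B)/255, rounded to nearest integer
R: 255 - (255-31)×(255-255)/255 = 255 - 0/255 ≈ 255 - 0.000 = 255.000 → 255
G: 255 - (255-95)×(255-232)/255 = 255 - 3680/255 ≈ 255 - 14.431 = 240.569 → 241
B: 255 - (255-172)×(255-89)/255 = 255 - 13778/255 ≈ 255 - 54.031 = 200.969 → 201
= RGB(255, 241, 201)


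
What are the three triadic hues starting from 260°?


Triadic: equally spaced at 120° intervals
H1 = 260°
H2 = (260 + 120) mod 360 = 20°
H3 = (260 + 240) mod 360 = 140°
Triadic = 260°, 20°, 140°


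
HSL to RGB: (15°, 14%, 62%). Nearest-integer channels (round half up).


H=15°, S=0.14, L=0.62
C = (1-|2L-1|)×S = (1-|0.24|)×0.14 = 0.1064
H' = H/60 = 15/60 ≈ 0.2500; X = C×(1-|H' mod 2 - 1|) = 0.0266
m = L - C/2 = 0.62 - 0.0532 = 0.5668
Sector ⌊H'⌋ = 0 → (R',G',B') = (0.1064, 0.0266, 0.0)
RGB = ((R'+m)×255, (G'+m)×255, (B'+m)×255) = (171.666, 151.317, 144.534)
Round half up → RGB(172, 151, 145)


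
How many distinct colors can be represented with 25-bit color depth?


Colors = 2^bits = 2^25
= 33,554,432 colors


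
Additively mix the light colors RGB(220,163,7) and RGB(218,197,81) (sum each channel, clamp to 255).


Additive: each channel = min(255, C₁+C₂)
R: 220+218 = 438 → 255
G: 163+197 = 360 → 255
B: 7+81 = 88 → 88
= RGB(255, 255, 88)


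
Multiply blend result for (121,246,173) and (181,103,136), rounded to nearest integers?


Multiply: C = A×B/255, rounded to nearest integer
R: 121×181/255 = 21901/255 ≈ 85.886 → 86
G: 246×103/255 = 25338/255 ≈ 99.365 → 99
B: 173×136/255 = 23528/255 ≈ 92.267 → 92
= RGB(86, 99, 92)


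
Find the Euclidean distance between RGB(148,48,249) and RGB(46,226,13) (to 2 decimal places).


d = √[(R₁-R₂)² + (G₁-G₂)² + (B₁-B₂)²]
d = √[(148-46)² + (48-226)² + (249-13)²]
d = √[10404 + 31684 + 55696]
d = √97784
d ≈ 312.70


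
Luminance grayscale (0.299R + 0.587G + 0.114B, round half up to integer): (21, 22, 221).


Gray = 0.299×R + 0.587×G + 0.114×B
Gray = 0.299×21 + 0.587×22 + 0.114×221
Gray = 6.279 + 12.914 + 25.194
Gray = 44.387 → round half up → 44
Gray = 44


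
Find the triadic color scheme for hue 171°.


Triadic: equally spaced at 120° intervals
H1 = 171°
H2 = (171 + 120) mod 360 = 291°
H3 = (171 + 240) mod 360 = 51°
Triadic = 171°, 291°, 51°


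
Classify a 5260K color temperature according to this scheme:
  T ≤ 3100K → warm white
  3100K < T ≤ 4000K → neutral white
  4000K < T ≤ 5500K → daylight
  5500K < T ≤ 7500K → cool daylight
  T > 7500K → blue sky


Temperature: 5260K
4000K < 5260K ≤ 5500K → daylight
Classification: daylight


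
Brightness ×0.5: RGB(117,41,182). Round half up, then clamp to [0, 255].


Multiply each channel by 0.5, round half up, clamp to [0, 255]
R: 117×0.5 = 58.5 → round → 59
G: 41×0.5 = 20.5 → round → 21
B: 182×0.5 = 91
= RGB(59, 21, 91)


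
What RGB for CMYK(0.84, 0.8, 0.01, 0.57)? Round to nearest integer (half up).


R = 255 × (1-C) × (1-K) = 255 × 0.16 × 0.43 = 17.544 → 18
G = 255 × (1-M) × (1-K) = 255 × 0.20 × 0.43 = 21.93 → 22
B = 255 × (1-Y) × (1-K) = 255 × 0.99 × 0.43 = 108.5535 → 109
= RGB(18, 22, 109)
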